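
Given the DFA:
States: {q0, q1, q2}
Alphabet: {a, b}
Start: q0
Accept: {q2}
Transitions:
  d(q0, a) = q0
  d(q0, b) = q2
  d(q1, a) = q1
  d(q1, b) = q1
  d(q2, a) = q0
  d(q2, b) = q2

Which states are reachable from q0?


BFS from q0:
  layer 0: {q0}
  layer 1: {q2}

{q0, q2}


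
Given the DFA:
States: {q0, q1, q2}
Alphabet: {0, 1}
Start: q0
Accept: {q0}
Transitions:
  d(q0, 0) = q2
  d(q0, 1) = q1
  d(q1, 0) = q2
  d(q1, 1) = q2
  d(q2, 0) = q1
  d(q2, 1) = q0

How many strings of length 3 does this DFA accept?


Enumerating all length-3 strings:
  "000" -> q2 [reject]
  "001" -> q2 [reject]
  "010" -> q2 [reject]
  "011" -> q1 [reject]
  "100" -> q1 [reject]
  "101" -> q0 [accept]
  "110" -> q1 [reject]
  "111" -> q0 [accept]

2 out of 8


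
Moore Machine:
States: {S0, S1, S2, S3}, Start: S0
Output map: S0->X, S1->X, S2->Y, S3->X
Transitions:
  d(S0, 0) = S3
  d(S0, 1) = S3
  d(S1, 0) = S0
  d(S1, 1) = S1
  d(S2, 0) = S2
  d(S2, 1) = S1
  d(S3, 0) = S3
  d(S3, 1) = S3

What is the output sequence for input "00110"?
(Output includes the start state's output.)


Start: S0 (output X)
  --0--> S3 (output X)
  --0--> S3 (output X)
  --1--> S3 (output X)
  --1--> S3 (output X)
  --0--> S3 (output X)

"XXXXXX"


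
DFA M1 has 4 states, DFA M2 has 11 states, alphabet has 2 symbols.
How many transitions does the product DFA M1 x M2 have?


Product DFA has 4 * 11 = 44 states.
Each has 2 transitions: 44 * 2 = 88

88


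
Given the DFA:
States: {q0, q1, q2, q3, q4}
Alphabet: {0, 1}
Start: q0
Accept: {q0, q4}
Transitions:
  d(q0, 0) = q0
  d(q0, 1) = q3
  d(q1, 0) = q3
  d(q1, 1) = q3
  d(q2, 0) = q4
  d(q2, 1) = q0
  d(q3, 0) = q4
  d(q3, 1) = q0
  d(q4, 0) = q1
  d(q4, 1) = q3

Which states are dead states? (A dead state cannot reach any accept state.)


Forward reachability from each state:
  q0 -> reaches accept state q0 (live)
  q1 -> reaches accept state q0 (live)
  q2 -> reaches accept state q0 (live)
  q3 -> reaches accept state q0 (live)
  q4 -> reaches accept state q0 (live)

None (all states can reach an accept state)


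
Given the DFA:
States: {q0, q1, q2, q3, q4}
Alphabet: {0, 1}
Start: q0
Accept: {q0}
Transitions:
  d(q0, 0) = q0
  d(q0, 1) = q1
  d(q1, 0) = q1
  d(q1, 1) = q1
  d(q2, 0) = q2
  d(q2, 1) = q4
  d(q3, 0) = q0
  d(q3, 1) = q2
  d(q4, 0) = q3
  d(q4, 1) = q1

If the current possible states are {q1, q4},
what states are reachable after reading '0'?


Apply transition on '0' from each current state:
  d(q1, 0) = q1
  d(q4, 0) = q3

{q1, q3}


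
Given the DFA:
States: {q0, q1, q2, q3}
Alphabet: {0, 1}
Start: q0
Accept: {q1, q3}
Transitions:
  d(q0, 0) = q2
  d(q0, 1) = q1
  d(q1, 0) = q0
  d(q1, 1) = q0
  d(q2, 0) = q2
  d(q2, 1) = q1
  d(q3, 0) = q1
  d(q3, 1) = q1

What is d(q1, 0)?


Looking up transition d(q1, 0)

q0


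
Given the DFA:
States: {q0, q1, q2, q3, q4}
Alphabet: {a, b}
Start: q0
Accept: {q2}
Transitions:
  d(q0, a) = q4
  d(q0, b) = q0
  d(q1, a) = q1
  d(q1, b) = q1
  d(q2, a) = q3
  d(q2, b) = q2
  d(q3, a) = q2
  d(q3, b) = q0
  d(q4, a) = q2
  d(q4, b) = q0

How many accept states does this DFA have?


Accept states listed: {q2}
Counting: q2(1)

1


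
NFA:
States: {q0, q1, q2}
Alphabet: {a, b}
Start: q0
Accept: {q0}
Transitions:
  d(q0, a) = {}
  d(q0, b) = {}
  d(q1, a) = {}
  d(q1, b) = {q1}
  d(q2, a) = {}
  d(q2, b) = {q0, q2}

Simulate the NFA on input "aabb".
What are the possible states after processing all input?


Start: {q0}
  --a--> {}
  --a--> {}
  --b--> {}
  --b--> {}

{} (empty set, no valid transitions)


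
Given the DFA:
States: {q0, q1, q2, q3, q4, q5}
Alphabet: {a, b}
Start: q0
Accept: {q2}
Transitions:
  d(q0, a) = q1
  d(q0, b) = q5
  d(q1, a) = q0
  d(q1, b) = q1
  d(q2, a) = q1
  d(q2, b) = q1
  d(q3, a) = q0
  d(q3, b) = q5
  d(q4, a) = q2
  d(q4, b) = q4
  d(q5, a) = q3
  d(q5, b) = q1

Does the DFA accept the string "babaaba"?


Trace: q0 -> q5 -> q3 -> q5 -> q3 -> q0 -> q5 -> q3
Final state: q3
Accept states: {q2}

No, rejected (final state q3 is not an accept state)


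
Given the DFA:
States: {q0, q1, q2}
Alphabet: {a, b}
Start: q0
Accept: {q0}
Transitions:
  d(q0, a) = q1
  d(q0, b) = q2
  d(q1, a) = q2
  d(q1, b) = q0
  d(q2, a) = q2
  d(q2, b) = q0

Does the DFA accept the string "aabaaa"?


Trace: q0 -> q1 -> q2 -> q0 -> q1 -> q2 -> q2
Final state: q2
Accept states: {q0}

No, rejected (final state q2 is not an accept state)


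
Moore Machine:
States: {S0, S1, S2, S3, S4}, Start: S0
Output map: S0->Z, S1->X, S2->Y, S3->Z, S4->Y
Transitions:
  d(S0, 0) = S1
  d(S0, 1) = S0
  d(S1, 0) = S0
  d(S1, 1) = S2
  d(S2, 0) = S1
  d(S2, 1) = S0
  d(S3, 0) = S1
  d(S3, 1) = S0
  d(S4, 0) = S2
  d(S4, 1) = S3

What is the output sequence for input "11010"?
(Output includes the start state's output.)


Start: S0 (output Z)
  --1--> S0 (output Z)
  --1--> S0 (output Z)
  --0--> S1 (output X)
  --1--> S2 (output Y)
  --0--> S1 (output X)

"ZZZXYX"


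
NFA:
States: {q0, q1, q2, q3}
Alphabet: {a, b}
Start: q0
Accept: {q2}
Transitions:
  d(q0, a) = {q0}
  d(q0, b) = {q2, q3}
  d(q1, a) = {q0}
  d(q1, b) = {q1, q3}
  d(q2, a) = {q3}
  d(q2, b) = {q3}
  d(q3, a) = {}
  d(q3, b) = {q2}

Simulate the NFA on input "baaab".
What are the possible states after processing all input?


Start: {q0}
  --b--> {q2, q3}
  --a--> {q3}
  --a--> {}
  --a--> {}
  --b--> {}

{} (empty set, no valid transitions)


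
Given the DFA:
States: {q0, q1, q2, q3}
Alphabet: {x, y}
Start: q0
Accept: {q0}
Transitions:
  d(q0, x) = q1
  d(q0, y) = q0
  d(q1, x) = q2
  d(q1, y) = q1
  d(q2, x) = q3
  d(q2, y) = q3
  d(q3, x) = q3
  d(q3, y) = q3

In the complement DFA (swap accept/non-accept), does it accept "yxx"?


Trace: q0 -> q0 -> q1 -> q2
Final: q2
Original accept: {q0}
Complement: q2 is not in original accept

Yes, complement accepts (original rejects)


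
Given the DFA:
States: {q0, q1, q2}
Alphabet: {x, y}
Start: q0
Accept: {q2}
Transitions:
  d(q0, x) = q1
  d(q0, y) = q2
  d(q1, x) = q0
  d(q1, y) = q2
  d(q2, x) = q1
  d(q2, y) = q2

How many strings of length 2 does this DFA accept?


Enumerating all length-2 strings:
  "xx" -> q0 [reject]
  "xy" -> q2 [accept]
  "yx" -> q1 [reject]
  "yy" -> q2 [accept]

2 out of 4


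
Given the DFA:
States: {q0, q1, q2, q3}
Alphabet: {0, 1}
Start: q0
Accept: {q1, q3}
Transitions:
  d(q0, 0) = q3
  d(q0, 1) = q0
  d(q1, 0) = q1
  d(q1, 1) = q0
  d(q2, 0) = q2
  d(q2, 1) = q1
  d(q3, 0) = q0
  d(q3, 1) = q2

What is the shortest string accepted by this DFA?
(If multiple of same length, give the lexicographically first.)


BFS by string length (lex-first path to each state shown):
  len 0: q0<-""
  len 1: q0<-"1", q3<-"0"
Found accept state at length 1.

"0"


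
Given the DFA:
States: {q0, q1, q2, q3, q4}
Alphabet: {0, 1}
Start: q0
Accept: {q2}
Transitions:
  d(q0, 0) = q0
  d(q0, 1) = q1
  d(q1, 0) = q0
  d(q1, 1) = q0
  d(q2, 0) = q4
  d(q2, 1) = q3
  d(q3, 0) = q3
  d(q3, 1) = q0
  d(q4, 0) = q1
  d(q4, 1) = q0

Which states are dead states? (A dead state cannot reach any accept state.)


Forward reachability from each state:
  q0 -> reaches {q0, q1}, no accept state (dead)
  q1 -> reaches {q0, q1}, no accept state (dead)
  q2 -> reaches accept state q2 (live)
  q3 -> reaches {q0, q1, q3}, no accept state (dead)
  q4 -> reaches {q0, q1, q4}, no accept state (dead)

{q0, q1, q3, q4}


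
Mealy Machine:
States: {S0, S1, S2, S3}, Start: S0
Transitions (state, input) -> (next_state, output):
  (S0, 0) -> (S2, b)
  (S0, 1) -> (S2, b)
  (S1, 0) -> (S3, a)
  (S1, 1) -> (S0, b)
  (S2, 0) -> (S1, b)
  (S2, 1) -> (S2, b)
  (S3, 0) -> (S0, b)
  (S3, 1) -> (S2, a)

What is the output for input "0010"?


Step-by-step:
  (S0, 0) -> (S2, b)
  (S2, 0) -> (S1, b)
  (S1, 1) -> (S0, b)
  (S0, 0) -> (S2, b)

"bbbb"


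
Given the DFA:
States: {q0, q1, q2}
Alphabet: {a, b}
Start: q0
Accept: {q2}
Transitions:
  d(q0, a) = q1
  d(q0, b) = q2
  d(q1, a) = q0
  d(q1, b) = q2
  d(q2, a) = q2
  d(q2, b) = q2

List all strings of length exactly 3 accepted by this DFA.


All strings of length 3: 8 total
Accepted: 7

"aab", "aba", "abb", "baa", "bab", "bba", "bbb"


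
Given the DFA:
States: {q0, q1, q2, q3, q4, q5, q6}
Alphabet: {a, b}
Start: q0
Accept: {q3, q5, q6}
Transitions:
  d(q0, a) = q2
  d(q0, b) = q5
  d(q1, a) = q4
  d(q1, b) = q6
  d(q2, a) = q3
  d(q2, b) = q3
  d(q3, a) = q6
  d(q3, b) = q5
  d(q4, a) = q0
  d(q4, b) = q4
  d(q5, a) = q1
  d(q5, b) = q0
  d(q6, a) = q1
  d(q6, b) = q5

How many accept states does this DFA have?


Accept states listed: {q3, q5, q6}
Counting: q3(1) q5(2) q6(3)

3


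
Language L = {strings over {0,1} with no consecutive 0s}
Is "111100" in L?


'00' occurs at index 4

No, "111100" is not in L


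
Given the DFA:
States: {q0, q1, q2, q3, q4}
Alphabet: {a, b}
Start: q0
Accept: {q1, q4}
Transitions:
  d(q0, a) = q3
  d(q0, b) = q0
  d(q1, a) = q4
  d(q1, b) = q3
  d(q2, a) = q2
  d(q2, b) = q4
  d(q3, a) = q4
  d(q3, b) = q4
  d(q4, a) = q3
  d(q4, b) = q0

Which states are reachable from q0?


BFS from q0:
  layer 0: {q0}
  layer 1: {q3}
  layer 2: {q4}

{q0, q3, q4}


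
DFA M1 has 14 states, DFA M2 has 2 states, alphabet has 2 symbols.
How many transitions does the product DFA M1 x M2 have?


Product DFA has 14 * 2 = 28 states.
Each has 2 transitions: 28 * 2 = 56

56


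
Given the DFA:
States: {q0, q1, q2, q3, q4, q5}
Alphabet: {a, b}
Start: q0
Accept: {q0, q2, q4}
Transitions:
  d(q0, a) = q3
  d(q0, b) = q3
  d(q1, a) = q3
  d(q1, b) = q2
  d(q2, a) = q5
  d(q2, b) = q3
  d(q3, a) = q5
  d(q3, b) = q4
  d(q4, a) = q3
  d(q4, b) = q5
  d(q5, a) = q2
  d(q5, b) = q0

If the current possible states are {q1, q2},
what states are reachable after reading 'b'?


Apply transition on 'b' from each current state:
  d(q1, b) = q2
  d(q2, b) = q3

{q2, q3}


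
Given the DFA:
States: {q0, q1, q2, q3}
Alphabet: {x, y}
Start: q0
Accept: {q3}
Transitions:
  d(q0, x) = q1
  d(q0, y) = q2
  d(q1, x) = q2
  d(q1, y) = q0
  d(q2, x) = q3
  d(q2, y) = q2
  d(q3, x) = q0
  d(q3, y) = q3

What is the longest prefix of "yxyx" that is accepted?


Run the DFA, marking each prefix where the state is accepting:
  "" -> q0 [reject]
  "y" -> q2 [reject]
  "yx" -> q3 [accept]
  "yxy" -> q3 [accept]
  "yxyx" -> q0 [reject]

"yxy"


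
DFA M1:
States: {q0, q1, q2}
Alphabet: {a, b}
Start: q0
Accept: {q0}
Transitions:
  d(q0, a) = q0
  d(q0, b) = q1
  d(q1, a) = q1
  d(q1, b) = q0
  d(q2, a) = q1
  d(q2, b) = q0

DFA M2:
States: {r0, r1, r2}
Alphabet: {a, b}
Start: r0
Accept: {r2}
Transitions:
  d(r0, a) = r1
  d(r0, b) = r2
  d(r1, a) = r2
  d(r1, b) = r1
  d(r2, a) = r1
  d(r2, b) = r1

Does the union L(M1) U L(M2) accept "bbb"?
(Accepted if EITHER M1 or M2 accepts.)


M1: final=q1 accepted=False
M2: final=r1 accepted=False

No, union rejects (neither accepts)


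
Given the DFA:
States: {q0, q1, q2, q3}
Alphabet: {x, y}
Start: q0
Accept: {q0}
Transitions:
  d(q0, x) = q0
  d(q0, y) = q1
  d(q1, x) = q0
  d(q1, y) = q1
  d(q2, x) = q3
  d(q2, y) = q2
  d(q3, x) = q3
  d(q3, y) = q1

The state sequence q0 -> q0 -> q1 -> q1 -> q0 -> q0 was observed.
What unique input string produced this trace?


Trace back each transition to find the symbol:
  q0 --[x]--> q0
  q0 --[y]--> q1
  q1 --[y]--> q1
  q1 --[x]--> q0
  q0 --[x]--> q0

"xyyxx"


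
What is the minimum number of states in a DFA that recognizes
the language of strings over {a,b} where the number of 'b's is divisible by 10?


States track (count of 'b') mod 10.
Need 10 states: one per remainder 0..9; accept = remainder 0.

10


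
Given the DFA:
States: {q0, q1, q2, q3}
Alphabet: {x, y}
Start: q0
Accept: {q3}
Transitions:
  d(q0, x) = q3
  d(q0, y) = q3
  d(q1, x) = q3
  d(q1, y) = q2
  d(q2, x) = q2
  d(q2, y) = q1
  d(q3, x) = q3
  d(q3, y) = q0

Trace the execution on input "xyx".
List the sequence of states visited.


Input: xyx
d(q0, x) = q3
d(q3, y) = q0
d(q0, x) = q3


q0 -> q3 -> q0 -> q3


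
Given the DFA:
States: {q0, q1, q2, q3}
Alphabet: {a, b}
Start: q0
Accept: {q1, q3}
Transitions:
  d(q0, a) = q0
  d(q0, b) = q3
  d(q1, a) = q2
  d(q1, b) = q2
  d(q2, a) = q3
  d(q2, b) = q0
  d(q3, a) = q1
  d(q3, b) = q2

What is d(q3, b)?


Looking up transition d(q3, b)

q2


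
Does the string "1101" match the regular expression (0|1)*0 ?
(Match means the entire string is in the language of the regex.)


|string| = 4; first = '1'; last = '1'

No, "1101" does not match (0|1)*0


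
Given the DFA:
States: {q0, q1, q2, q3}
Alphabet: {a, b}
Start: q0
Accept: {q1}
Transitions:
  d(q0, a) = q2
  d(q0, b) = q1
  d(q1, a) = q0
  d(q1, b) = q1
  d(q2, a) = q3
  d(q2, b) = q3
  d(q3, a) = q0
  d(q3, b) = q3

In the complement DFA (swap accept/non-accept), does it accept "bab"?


Trace: q0 -> q1 -> q0 -> q1
Final: q1
Original accept: {q1}
Complement: q1 is in original accept

No, complement rejects (original accepts)


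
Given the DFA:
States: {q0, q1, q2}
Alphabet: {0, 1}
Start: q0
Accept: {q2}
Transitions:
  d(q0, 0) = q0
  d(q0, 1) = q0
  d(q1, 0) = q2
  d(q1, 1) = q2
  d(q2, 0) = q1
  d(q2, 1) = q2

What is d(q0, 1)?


Looking up transition d(q0, 1)

q0


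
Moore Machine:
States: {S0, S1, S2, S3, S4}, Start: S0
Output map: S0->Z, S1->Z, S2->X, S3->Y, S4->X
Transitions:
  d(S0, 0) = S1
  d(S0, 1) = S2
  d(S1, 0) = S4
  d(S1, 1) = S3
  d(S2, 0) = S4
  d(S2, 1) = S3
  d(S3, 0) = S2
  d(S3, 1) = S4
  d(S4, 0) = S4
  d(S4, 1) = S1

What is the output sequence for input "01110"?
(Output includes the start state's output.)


Start: S0 (output Z)
  --0--> S1 (output Z)
  --1--> S3 (output Y)
  --1--> S4 (output X)
  --1--> S1 (output Z)
  --0--> S4 (output X)

"ZZYXZX"


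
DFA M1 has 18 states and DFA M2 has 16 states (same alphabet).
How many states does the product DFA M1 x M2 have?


Product construction pairs every M1 state with every M2 state.
18 * 16 = 288

288


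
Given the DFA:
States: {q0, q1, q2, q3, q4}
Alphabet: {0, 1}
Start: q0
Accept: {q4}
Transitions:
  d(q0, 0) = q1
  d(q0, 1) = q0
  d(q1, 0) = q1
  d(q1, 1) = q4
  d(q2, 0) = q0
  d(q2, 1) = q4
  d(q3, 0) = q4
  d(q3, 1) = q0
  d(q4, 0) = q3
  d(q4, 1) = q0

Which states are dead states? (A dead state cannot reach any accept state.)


Forward reachability from each state:
  q0 -> reaches accept state q4 (live)
  q1 -> reaches accept state q4 (live)
  q2 -> reaches accept state q4 (live)
  q3 -> reaches accept state q4 (live)
  q4 -> reaches accept state q4 (live)

None (all states can reach an accept state)


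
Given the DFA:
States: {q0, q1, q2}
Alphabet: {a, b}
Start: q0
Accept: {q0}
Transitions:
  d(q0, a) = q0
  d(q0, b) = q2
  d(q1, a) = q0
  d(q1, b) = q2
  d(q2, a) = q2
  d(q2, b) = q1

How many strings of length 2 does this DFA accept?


Enumerating all length-2 strings:
  "aa" -> q0 [accept]
  "ab" -> q2 [reject]
  "ba" -> q2 [reject]
  "bb" -> q1 [reject]

1 out of 4


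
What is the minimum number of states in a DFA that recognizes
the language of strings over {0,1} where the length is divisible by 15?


States track (length) mod 15.
Need 15 states: one per remainder 0..14; accept = remainder 0.

15


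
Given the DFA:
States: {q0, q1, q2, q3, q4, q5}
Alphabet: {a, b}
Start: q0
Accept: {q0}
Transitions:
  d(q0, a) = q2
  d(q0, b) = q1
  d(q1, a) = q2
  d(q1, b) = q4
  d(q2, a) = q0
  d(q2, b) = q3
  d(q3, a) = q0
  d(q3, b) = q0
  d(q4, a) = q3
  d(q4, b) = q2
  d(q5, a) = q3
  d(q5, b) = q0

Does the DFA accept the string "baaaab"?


Trace: q0 -> q1 -> q2 -> q0 -> q2 -> q0 -> q1
Final state: q1
Accept states: {q0}

No, rejected (final state q1 is not an accept state)


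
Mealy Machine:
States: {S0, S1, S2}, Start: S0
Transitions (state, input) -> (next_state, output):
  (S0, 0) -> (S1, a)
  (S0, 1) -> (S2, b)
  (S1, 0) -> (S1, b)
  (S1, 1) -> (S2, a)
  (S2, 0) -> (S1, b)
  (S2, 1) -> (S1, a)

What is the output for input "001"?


Step-by-step:
  (S0, 0) -> (S1, a)
  (S1, 0) -> (S1, b)
  (S1, 1) -> (S2, a)

"aba"


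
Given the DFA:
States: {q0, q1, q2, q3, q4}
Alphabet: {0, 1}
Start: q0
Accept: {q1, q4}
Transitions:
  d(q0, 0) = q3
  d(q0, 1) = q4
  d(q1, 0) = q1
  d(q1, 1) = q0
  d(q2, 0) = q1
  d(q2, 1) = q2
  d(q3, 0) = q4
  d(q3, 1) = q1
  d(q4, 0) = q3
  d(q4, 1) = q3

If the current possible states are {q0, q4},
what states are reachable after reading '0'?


Apply transition on '0' from each current state:
  d(q0, 0) = q3
  d(q4, 0) = q3

{q3}


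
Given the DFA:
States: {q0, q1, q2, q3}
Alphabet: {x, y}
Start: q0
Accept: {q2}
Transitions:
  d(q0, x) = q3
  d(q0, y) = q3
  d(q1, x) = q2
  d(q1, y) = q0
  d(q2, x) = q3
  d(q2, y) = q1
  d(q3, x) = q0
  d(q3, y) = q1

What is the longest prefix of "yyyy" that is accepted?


Run the DFA, marking each prefix where the state is accepting:
  "" -> q0 [reject]
  "y" -> q3 [reject]
  "yy" -> q1 [reject]
  "yyy" -> q0 [reject]
  "yyyy" -> q3 [reject]

No prefix is accepted


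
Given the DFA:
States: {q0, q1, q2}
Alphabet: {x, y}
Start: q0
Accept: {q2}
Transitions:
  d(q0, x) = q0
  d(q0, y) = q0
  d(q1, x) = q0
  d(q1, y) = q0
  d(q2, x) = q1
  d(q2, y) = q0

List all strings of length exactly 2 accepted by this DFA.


All strings of length 2: 4 total
Accepted: 0

None


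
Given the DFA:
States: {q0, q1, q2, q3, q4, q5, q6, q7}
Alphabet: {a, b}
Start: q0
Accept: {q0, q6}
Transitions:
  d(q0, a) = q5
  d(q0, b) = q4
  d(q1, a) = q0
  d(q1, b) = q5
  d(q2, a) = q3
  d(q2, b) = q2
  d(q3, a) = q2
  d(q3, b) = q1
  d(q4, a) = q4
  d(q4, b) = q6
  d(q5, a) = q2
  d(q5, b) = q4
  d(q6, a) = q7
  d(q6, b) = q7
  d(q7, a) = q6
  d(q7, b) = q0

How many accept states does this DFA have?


Accept states listed: {q0, q6}
Counting: q0(1) q6(2)

2


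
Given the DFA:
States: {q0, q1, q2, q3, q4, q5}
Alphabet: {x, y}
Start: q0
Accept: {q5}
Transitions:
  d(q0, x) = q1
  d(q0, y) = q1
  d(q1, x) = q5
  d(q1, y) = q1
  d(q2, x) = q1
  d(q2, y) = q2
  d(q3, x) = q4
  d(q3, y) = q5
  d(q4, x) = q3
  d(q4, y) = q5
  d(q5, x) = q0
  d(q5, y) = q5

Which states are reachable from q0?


BFS from q0:
  layer 0: {q0}
  layer 1: {q1}
  layer 2: {q5}

{q0, q1, q5}


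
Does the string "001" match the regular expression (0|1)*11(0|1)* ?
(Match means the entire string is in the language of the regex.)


|string| = 3; first = '0'; last = '1'

No, "001" does not match (0|1)*11(0|1)*


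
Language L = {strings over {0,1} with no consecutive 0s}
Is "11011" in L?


'00' does not occur

Yes, "11011" is in L


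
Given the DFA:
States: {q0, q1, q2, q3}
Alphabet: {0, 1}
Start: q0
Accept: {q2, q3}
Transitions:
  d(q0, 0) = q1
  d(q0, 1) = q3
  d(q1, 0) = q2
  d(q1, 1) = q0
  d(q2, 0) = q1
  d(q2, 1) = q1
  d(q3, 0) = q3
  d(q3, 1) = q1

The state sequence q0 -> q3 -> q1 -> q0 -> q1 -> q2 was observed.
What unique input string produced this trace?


Trace back each transition to find the symbol:
  q0 --[1]--> q3
  q3 --[1]--> q1
  q1 --[1]--> q0
  q0 --[0]--> q1
  q1 --[0]--> q2

"11100"


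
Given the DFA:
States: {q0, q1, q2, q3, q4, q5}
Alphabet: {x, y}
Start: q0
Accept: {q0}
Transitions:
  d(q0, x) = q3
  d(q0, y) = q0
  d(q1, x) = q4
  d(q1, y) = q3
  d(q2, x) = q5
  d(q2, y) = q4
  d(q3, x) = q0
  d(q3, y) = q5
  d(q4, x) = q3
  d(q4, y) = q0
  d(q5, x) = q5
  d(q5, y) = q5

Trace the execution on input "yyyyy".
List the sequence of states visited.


Input: yyyyy
d(q0, y) = q0
d(q0, y) = q0
d(q0, y) = q0
d(q0, y) = q0
d(q0, y) = q0


q0 -> q0 -> q0 -> q0 -> q0 -> q0


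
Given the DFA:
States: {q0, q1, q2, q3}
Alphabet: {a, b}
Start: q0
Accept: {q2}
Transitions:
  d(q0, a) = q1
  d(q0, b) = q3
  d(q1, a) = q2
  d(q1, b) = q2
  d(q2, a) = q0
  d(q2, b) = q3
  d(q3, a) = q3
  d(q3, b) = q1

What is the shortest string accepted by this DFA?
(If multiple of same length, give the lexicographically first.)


BFS by string length (lex-first path to each state shown):
  len 0: q0<-""
  len 1: q1<-"a", q3<-"b"
  len 2: q1<-"bb", q2<-"aa", q3<-"ba"
Found accept state at length 2.

"aa"


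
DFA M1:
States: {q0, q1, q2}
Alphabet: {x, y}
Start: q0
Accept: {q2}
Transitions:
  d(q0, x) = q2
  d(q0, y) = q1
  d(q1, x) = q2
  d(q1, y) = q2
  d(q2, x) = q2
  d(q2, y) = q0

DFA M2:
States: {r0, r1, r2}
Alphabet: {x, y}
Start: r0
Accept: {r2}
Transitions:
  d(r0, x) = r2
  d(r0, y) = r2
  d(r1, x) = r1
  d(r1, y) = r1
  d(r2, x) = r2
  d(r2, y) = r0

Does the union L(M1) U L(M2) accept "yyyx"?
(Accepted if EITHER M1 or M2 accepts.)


M1: final=q2 accepted=True
M2: final=r2 accepted=True

Yes, union accepts


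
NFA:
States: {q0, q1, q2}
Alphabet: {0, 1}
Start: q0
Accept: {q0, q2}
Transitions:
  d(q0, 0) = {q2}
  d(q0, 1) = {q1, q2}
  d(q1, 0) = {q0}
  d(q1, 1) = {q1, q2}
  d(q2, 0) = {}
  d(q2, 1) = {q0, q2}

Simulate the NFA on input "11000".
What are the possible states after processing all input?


Start: {q0}
  --1--> {q1, q2}
  --1--> {q0, q1, q2}
  --0--> {q0, q2}
  --0--> {q2}
  --0--> {}

{} (empty set, no valid transitions)


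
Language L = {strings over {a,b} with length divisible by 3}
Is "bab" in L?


length = 3; 3 mod 3 = 0

Yes, "bab" is in L


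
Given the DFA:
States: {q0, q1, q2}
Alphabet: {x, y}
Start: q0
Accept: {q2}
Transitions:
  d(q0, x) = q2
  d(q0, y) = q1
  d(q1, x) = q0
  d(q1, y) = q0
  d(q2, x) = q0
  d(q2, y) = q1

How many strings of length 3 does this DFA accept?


Enumerating all length-3 strings:
  "xxx" -> q2 [accept]
  "xxy" -> q1 [reject]
  "xyx" -> q0 [reject]
  "xyy" -> q0 [reject]
  "yxx" -> q2 [accept]
  "yxy" -> q1 [reject]
  "yyx" -> q2 [accept]
  "yyy" -> q1 [reject]

3 out of 8


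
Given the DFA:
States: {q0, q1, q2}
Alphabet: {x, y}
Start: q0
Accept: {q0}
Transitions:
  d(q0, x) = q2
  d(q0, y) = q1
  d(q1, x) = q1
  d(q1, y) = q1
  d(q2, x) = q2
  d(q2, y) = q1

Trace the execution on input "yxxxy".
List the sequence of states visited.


Input: yxxxy
d(q0, y) = q1
d(q1, x) = q1
d(q1, x) = q1
d(q1, x) = q1
d(q1, y) = q1


q0 -> q1 -> q1 -> q1 -> q1 -> q1


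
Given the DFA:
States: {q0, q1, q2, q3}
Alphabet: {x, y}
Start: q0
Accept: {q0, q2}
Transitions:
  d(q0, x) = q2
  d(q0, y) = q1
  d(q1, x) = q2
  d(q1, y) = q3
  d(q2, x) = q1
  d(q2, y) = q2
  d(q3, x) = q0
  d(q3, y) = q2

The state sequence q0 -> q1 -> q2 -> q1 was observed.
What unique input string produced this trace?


Trace back each transition to find the symbol:
  q0 --[y]--> q1
  q1 --[x]--> q2
  q2 --[x]--> q1

"yxx"


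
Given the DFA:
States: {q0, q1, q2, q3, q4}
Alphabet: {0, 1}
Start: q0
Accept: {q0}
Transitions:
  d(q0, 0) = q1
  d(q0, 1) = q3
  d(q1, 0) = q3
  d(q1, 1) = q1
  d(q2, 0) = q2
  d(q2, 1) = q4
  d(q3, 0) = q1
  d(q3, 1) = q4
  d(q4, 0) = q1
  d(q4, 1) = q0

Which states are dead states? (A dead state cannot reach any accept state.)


Forward reachability from each state:
  q0 -> reaches accept state q0 (live)
  q1 -> reaches accept state q0 (live)
  q2 -> reaches accept state q0 (live)
  q3 -> reaches accept state q0 (live)
  q4 -> reaches accept state q0 (live)

None (all states can reach an accept state)


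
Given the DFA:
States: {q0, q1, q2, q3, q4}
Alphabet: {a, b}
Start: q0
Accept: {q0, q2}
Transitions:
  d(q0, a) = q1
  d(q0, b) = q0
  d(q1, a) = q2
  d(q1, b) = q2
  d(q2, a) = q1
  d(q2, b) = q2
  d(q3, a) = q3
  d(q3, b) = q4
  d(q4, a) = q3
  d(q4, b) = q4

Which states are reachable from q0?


BFS from q0:
  layer 0: {q0}
  layer 1: {q1}
  layer 2: {q2}

{q0, q1, q2}


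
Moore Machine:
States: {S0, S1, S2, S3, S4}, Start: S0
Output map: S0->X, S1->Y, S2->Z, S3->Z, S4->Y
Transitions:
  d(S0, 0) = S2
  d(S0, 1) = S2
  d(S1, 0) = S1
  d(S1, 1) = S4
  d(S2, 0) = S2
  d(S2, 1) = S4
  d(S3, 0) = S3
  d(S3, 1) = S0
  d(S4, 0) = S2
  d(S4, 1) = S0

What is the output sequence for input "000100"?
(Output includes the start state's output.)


Start: S0 (output X)
  --0--> S2 (output Z)
  --0--> S2 (output Z)
  --0--> S2 (output Z)
  --1--> S4 (output Y)
  --0--> S2 (output Z)
  --0--> S2 (output Z)

"XZZZYZZ"


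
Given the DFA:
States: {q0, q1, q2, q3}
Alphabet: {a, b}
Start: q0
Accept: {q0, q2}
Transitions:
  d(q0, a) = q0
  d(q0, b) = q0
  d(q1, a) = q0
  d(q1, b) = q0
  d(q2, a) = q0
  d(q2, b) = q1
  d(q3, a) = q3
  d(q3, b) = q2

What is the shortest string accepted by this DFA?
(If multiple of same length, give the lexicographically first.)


BFS by string length (lex-first path to each state shown):
  len 0: q0<-""
Found accept state at length 0.

"" (empty string)


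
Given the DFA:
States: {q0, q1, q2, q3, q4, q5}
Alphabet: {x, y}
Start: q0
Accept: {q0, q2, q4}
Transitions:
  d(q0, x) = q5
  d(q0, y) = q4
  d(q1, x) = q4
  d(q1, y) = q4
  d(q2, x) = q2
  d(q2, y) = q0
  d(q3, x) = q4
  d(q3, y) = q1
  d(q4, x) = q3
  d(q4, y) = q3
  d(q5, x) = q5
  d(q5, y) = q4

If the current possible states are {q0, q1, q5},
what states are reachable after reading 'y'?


Apply transition on 'y' from each current state:
  d(q0, y) = q4
  d(q1, y) = q4
  d(q5, y) = q4

{q4}


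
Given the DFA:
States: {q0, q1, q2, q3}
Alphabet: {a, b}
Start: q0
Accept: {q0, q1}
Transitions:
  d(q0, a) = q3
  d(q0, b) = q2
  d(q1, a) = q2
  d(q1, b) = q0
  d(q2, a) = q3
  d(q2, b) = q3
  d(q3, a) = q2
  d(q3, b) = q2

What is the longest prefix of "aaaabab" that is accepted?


Run the DFA, marking each prefix where the state is accepting:
  "" -> q0 [accept]
  "a" -> q3 [reject]
  "aa" -> q2 [reject]
  "aaa" -> q3 [reject]
  "aaaa" -> q2 [reject]
  "aaaab" -> q3 [reject]
  "aaaaba" -> q2 [reject]
  "aaaabab" -> q3 [reject]

""


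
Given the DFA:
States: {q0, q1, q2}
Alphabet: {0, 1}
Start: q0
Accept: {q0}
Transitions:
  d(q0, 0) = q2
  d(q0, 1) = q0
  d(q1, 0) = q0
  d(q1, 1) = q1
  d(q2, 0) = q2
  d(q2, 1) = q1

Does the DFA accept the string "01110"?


Trace: q0 -> q2 -> q1 -> q1 -> q1 -> q0
Final state: q0
Accept states: {q0}

Yes, accepted (final state q0 is an accept state)


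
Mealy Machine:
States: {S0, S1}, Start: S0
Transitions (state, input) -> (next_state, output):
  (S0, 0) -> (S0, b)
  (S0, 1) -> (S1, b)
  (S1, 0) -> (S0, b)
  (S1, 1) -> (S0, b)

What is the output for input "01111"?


Step-by-step:
  (S0, 0) -> (S0, b)
  (S0, 1) -> (S1, b)
  (S1, 1) -> (S0, b)
  (S0, 1) -> (S1, b)
  (S1, 1) -> (S0, b)

"bbbbb"


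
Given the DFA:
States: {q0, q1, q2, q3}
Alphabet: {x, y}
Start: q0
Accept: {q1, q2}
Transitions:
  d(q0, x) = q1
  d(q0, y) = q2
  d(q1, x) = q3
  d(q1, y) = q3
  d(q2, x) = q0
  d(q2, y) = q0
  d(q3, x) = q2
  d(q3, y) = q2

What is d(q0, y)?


Looking up transition d(q0, y)

q2


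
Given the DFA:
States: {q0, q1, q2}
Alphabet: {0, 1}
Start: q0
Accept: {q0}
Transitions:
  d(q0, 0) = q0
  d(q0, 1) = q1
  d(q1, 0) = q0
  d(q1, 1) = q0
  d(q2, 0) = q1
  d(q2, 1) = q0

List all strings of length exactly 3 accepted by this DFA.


All strings of length 3: 8 total
Accepted: 5

"000", "010", "011", "100", "110"


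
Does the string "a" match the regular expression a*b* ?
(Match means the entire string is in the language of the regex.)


|string| = 1; first = 'a'; last = 'a'

Yes, "a" matches a*b*


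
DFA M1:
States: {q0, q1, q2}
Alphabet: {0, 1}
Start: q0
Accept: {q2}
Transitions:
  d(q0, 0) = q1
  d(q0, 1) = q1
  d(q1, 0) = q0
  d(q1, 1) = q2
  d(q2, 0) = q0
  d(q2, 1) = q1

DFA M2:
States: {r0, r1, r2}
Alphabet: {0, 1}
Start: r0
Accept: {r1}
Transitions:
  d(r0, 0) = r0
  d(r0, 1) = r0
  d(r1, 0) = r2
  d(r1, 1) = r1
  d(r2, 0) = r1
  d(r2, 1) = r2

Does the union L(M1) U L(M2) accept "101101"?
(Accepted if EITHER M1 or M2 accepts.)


M1: final=q1 accepted=False
M2: final=r0 accepted=False

No, union rejects (neither accepts)


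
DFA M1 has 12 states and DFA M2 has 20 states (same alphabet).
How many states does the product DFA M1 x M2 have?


Product construction pairs every M1 state with every M2 state.
12 * 20 = 240

240


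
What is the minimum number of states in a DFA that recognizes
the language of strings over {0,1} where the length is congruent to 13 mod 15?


States track (length) mod 15.
Need 15 states: one per remainder 0..14; accept = remainder 13.

15


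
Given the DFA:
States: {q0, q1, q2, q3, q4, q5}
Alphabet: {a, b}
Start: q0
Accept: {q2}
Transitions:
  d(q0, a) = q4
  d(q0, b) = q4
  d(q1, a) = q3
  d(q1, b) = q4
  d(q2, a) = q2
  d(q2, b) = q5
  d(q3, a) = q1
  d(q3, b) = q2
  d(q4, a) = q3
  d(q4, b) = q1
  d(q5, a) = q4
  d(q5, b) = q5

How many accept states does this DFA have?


Accept states listed: {q2}
Counting: q2(1)

1


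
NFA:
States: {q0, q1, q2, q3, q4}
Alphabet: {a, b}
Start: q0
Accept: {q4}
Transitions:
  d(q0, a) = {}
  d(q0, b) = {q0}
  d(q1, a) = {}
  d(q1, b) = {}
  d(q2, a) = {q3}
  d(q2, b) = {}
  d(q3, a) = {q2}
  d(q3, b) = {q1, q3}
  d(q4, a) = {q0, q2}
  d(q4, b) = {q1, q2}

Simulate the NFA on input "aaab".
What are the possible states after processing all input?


Start: {q0}
  --a--> {}
  --a--> {}
  --a--> {}
  --b--> {}

{} (empty set, no valid transitions)


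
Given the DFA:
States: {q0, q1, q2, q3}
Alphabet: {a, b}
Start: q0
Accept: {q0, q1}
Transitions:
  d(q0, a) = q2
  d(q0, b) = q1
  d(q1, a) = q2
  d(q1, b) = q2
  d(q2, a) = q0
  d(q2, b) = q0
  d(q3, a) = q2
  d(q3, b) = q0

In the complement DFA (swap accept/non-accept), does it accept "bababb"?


Trace: q0 -> q1 -> q2 -> q0 -> q2 -> q0 -> q1
Final: q1
Original accept: {q0, q1}
Complement: q1 is in original accept

No, complement rejects (original accepts)


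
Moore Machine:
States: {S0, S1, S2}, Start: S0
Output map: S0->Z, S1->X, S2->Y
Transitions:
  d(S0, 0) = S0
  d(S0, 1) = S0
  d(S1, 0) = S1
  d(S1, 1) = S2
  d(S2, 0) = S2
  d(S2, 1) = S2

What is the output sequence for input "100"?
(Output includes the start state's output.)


Start: S0 (output Z)
  --1--> S0 (output Z)
  --0--> S0 (output Z)
  --0--> S0 (output Z)

"ZZZZ"


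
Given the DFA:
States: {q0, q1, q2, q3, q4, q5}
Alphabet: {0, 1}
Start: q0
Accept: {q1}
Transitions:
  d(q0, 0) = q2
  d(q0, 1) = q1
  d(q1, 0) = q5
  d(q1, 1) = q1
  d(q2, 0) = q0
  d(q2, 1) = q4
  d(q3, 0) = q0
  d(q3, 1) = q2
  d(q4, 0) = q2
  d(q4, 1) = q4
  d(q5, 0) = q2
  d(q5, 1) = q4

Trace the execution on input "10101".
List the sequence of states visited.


Input: 10101
d(q0, 1) = q1
d(q1, 0) = q5
d(q5, 1) = q4
d(q4, 0) = q2
d(q2, 1) = q4


q0 -> q1 -> q5 -> q4 -> q2 -> q4


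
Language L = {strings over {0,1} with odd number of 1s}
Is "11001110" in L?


count('1') = 5; 5 mod 2 = 1

Yes, "11001110" is in L


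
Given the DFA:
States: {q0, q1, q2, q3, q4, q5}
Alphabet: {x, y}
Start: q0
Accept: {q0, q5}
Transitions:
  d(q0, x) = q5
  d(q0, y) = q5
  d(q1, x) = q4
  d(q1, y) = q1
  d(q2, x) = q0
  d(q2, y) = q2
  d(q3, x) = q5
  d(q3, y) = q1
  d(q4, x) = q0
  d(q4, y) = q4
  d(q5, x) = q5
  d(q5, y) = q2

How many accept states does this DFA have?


Accept states listed: {q0, q5}
Counting: q0(1) q5(2)

2


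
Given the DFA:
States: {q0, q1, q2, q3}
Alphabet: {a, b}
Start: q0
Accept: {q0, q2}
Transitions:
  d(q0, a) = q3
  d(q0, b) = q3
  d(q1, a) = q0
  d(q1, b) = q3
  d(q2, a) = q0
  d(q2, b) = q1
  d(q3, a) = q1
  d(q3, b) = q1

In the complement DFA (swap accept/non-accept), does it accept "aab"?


Trace: q0 -> q3 -> q1 -> q3
Final: q3
Original accept: {q0, q2}
Complement: q3 is not in original accept

Yes, complement accepts (original rejects)


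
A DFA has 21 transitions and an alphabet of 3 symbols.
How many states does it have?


Each state has exactly one transition per symbol.
states = transitions / |alphabet| = 21 / 3 = 7

7


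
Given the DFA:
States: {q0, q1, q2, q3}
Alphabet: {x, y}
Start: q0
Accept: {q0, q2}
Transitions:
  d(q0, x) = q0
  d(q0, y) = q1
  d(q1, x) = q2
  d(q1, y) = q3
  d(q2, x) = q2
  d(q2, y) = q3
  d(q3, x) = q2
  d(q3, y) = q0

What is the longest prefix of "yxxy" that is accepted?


Run the DFA, marking each prefix where the state is accepting:
  "" -> q0 [accept]
  "y" -> q1 [reject]
  "yx" -> q2 [accept]
  "yxx" -> q2 [accept]
  "yxxy" -> q3 [reject]

"yxx"


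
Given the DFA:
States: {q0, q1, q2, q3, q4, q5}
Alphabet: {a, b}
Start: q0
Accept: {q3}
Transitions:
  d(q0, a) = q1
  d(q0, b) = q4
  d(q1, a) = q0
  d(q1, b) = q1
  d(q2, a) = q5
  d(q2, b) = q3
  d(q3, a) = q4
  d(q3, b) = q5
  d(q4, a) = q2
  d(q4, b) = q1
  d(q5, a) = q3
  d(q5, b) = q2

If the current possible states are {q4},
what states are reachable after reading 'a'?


Apply transition on 'a' from each current state:
  d(q4, a) = q2

{q2}


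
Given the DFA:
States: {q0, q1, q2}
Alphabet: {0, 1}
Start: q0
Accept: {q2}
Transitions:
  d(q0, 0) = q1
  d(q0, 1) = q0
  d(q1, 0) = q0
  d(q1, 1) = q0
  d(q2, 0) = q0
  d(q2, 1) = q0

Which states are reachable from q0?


BFS from q0:
  layer 0: {q0}
  layer 1: {q1}

{q0, q1}


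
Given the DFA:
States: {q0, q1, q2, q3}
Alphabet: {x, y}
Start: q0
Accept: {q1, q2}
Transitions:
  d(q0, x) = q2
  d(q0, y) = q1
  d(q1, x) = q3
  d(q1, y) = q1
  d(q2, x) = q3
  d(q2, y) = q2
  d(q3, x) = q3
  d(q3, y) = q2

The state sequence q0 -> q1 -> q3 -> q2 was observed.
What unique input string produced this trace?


Trace back each transition to find the symbol:
  q0 --[y]--> q1
  q1 --[x]--> q3
  q3 --[y]--> q2

"yxy"


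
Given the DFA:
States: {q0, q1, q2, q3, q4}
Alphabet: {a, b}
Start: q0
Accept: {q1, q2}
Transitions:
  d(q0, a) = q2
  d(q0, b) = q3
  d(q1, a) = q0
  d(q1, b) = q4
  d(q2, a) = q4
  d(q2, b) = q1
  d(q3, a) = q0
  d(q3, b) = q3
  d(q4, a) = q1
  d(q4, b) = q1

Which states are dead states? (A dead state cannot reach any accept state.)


Forward reachability from each state:
  q0 -> reaches accept state q1 (live)
  q1 -> reaches accept state q1 (live)
  q2 -> reaches accept state q1 (live)
  q3 -> reaches accept state q1 (live)
  q4 -> reaches accept state q1 (live)

None (all states can reach an accept state)


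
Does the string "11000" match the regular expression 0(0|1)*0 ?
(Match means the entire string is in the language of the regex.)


|string| = 5; first = '1'; last = '0'

No, "11000" does not match 0(0|1)*0


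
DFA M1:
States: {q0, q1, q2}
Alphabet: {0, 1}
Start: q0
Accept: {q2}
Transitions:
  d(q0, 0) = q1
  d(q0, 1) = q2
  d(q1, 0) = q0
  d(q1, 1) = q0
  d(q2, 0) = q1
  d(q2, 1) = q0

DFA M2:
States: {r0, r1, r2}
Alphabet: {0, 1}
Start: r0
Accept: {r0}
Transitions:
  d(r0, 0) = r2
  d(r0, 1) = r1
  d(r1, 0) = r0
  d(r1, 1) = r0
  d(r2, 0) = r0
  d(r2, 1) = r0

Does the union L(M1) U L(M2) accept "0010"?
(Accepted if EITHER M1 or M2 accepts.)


M1: final=q1 accepted=False
M2: final=r0 accepted=True

Yes, union accepts


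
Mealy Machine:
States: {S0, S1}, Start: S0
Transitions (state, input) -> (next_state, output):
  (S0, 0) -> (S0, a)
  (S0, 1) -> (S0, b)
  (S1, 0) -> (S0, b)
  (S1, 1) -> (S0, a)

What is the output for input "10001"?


Step-by-step:
  (S0, 1) -> (S0, b)
  (S0, 0) -> (S0, a)
  (S0, 0) -> (S0, a)
  (S0, 0) -> (S0, a)
  (S0, 1) -> (S0, b)

"baaab"


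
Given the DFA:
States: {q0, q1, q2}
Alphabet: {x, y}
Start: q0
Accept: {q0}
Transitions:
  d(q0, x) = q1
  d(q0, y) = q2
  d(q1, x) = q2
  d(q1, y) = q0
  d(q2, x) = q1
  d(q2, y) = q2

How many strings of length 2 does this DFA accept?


Enumerating all length-2 strings:
  "xx" -> q2 [reject]
  "xy" -> q0 [accept]
  "yx" -> q1 [reject]
  "yy" -> q2 [reject]

1 out of 4


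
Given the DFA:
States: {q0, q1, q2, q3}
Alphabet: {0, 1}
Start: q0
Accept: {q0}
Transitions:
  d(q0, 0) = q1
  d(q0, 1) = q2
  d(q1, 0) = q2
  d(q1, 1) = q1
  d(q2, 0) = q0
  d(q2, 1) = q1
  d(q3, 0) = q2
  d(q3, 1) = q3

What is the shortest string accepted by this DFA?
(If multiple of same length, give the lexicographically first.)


BFS by string length (lex-first path to each state shown):
  len 0: q0<-""
Found accept state at length 0.

"" (empty string)


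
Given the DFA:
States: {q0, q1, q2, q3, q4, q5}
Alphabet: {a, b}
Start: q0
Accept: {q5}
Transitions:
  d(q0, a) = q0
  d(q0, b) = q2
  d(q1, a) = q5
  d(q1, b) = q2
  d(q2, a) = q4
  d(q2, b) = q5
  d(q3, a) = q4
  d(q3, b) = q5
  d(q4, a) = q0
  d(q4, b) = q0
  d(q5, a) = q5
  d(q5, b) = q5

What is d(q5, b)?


Looking up transition d(q5, b)

q5


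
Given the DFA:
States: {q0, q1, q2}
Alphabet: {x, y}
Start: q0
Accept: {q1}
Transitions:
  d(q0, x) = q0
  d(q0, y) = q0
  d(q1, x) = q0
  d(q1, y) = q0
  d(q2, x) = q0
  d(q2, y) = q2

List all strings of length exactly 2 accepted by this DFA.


All strings of length 2: 4 total
Accepted: 0

None


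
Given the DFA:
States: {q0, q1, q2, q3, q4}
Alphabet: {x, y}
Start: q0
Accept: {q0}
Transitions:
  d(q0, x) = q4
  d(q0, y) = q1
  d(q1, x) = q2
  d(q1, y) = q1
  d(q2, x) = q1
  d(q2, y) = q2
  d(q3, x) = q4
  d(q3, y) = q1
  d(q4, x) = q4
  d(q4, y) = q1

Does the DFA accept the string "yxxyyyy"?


Trace: q0 -> q1 -> q2 -> q1 -> q1 -> q1 -> q1 -> q1
Final state: q1
Accept states: {q0}

No, rejected (final state q1 is not an accept state)


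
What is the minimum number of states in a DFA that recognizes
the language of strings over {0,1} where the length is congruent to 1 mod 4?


States track (length) mod 4.
Need 4 states: one per remainder 0..3; accept = remainder 1.

4


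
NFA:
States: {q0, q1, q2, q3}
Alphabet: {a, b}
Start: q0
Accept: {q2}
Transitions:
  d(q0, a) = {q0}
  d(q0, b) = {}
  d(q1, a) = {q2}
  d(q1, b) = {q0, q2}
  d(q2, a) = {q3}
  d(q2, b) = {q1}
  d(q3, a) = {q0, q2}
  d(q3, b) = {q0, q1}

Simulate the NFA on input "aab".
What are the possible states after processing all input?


Start: {q0}
  --a--> {q0}
  --a--> {q0}
  --b--> {}

{} (empty set, no valid transitions)


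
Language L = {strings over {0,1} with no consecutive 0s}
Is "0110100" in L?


'00' occurs at index 5

No, "0110100" is not in L


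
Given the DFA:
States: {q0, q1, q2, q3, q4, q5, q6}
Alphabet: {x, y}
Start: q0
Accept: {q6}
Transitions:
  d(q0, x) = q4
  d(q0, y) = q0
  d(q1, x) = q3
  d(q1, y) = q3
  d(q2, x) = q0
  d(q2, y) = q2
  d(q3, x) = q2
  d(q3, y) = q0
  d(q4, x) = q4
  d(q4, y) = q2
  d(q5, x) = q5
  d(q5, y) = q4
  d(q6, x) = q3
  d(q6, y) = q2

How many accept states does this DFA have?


Accept states listed: {q6}
Counting: q6(1)

1


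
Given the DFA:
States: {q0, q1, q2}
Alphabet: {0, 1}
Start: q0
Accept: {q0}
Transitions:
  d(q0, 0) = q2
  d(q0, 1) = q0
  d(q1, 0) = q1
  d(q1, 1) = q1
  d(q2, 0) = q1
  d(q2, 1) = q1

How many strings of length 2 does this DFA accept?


Enumerating all length-2 strings:
  "00" -> q1 [reject]
  "01" -> q1 [reject]
  "10" -> q2 [reject]
  "11" -> q0 [accept]

1 out of 4


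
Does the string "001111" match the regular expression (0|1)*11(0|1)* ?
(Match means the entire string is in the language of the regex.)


|string| = 6; first = '0'; last = '1'

Yes, "001111" matches (0|1)*11(0|1)*


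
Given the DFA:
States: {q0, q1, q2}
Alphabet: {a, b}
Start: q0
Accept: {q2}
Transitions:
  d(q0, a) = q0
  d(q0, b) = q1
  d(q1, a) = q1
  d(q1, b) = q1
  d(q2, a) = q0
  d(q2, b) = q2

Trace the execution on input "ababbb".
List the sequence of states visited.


Input: ababbb
d(q0, a) = q0
d(q0, b) = q1
d(q1, a) = q1
d(q1, b) = q1
d(q1, b) = q1
d(q1, b) = q1


q0 -> q0 -> q1 -> q1 -> q1 -> q1 -> q1


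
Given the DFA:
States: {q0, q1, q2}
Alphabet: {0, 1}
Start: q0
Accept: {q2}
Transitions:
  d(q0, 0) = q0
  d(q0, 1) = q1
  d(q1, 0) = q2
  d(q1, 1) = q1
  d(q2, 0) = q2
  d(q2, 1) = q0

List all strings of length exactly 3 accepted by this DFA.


All strings of length 3: 8 total
Accepted: 3

"010", "100", "110"


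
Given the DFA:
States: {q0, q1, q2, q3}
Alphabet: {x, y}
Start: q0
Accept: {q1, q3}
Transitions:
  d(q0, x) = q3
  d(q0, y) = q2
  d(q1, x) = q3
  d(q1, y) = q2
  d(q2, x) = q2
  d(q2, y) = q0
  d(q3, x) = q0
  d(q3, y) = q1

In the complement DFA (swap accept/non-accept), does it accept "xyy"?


Trace: q0 -> q3 -> q1 -> q2
Final: q2
Original accept: {q1, q3}
Complement: q2 is not in original accept

Yes, complement accepts (original rejects)


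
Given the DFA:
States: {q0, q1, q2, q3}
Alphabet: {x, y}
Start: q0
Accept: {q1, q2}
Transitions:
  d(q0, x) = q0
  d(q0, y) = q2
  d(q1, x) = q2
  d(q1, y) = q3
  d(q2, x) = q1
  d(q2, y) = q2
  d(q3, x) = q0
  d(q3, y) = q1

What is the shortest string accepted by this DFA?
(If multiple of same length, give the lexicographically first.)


BFS by string length (lex-first path to each state shown):
  len 0: q0<-""
  len 1: q0<-"x", q2<-"y"
Found accept state at length 1.

"y"
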